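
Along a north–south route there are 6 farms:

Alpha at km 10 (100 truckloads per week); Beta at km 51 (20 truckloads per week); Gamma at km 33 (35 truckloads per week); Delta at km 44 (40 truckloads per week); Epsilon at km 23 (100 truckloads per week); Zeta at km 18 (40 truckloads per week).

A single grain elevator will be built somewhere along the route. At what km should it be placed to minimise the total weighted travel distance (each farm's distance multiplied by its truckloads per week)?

x = 23

For a sum of weighted absolute distances on a line, the optimum is the weighted median (not the mean). Total weight W = 335; half-weight = 167.5.
Sort by position and accumulate weight:
  km 10 (Alpha, w=100) → cum 100
  km 18 (Zeta, w=40) → cum 140
  km 23 (Epsilon, w=100) → cum 240  ≥ 167.5 → median here
  km 33 (Gamma, w=35) → cum 275
  km 44 (Delta, w=40) → cum 315
  km 51 (Beta, w=20) → cum 335
Optimal location: km 23.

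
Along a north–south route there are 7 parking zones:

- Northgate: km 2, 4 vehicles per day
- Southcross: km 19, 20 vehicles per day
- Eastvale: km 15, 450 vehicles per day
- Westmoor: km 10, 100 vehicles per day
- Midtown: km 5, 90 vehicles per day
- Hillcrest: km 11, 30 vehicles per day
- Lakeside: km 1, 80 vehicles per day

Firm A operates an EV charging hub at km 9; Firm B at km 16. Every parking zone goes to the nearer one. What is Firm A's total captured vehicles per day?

The indifferent point is the midpoint (9+16)/2 = 12.5; parking zones left of it (closer to Firm A at 9) go to Firm A, those right go to Firm B.
  Lakeside at 1 (w=80) → Firm A
  Northgate at 2 (w=4) → Firm A
  Midtown at 5 (w=90) → Firm A
  Westmoor at 10 (w=100) → Firm A
  Hillcrest at 11 (w=30) → Firm A
  Eastvale at 15 (w=450) → Firm B
  Southcross at 19 (w=20) → Firm B
Firm A captures 304; Firm B captures 470.

304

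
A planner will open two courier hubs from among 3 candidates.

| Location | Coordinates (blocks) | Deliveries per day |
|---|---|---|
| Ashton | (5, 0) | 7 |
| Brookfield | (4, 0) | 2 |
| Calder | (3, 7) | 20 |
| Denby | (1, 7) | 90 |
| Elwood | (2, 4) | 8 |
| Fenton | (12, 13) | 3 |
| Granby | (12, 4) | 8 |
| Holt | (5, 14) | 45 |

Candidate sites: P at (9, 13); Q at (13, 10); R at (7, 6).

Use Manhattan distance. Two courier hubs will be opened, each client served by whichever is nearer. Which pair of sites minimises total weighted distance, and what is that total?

{P, R}, total 1150

Evaluate every pair (each demand assigned to the nearer of the two):
  {P, R}: total = 1150
  {Q, R}: total = 1378
  {P, Q}: total = 2073
Best pair: {P, R} with total 1150.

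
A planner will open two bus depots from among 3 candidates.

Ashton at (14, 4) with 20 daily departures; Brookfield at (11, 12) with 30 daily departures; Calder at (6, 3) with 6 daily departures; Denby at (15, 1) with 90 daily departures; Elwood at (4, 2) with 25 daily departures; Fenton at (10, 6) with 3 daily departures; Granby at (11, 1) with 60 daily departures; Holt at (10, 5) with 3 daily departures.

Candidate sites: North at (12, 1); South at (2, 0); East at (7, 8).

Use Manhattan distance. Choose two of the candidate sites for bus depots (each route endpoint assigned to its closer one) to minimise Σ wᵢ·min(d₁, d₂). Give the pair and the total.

Evaluate every pair (each demand assigned to the nearer of the two):
  {North, East}: total = 964
  {North, South}: total = 971
  {South, East}: total = 2489
Best pair: {North, East} with total 964.

{North, East}, total 964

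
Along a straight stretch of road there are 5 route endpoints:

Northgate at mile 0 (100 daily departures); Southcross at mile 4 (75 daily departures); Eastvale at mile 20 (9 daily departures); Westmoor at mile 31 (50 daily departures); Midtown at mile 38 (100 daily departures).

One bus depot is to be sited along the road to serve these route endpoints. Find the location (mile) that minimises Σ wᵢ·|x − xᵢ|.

For a sum of weighted absolute distances on a line, the optimum is the weighted median (not the mean). Total weight W = 334; half-weight = 167.
Sort by position and accumulate weight:
  mile 0 (Northgate, w=100) → cum 100
  mile 4 (Southcross, w=75) → cum 175  ≥ 167 → median here
  mile 20 (Eastvale, w=9) → cum 184
  mile 31 (Westmoor, w=50) → cum 234
  mile 38 (Midtown, w=100) → cum 334
Optimal location: mile 4.

x = 4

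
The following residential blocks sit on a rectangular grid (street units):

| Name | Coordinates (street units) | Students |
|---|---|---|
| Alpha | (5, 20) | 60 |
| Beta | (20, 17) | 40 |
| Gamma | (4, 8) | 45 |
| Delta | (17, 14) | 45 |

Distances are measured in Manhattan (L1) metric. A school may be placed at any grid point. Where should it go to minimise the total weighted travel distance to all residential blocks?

Manhattan distance separates: Σwᵢ(|x−xᵢ|+|y−yᵢ|) = Σwᵢ|x−xᵢ| + Σwᵢ|y−yᵢ|, so x and y are optimised independently as 1-D weighted medians.
Total weight W = 190; half = 95.
x-coordinate, sorted with cumulative weight:
  x=4 (Gamma, w=45) cum 45
  x=5 (Alpha, w=60) cum 105  ← median
  x=17 (Delta, w=45) cum 150
  x=20 (Beta, w=40) cum 190
⇒ x* = 5
y-coordinate, sorted with cumulative weight:
  y=8 (Gamma, w=45) cum 45
  y=14 (Delta, w=45) cum 90
  y=17 (Beta, w=40) cum 130  ← median
  y=20 (Alpha, w=60) cum 190
⇒ y* = 17

(5, 17)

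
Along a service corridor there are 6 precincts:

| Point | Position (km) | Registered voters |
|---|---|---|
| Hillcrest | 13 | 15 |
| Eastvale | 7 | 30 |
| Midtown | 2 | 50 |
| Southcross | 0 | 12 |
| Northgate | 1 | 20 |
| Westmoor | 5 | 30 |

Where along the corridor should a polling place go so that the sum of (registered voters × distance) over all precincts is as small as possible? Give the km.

x = 2

For a sum of weighted absolute distances on a line, the optimum is the weighted median (not the mean). Total weight W = 157; half-weight = 78.5.
Sort by position and accumulate weight:
  km 0 (Southcross, w=12) → cum 12
  km 1 (Northgate, w=20) → cum 32
  km 2 (Midtown, w=50) → cum 82  ≥ 78.5 → median here
  km 5 (Westmoor, w=30) → cum 112
  km 7 (Eastvale, w=30) → cum 142
  km 13 (Hillcrest, w=15) → cum 157
Optimal location: km 2.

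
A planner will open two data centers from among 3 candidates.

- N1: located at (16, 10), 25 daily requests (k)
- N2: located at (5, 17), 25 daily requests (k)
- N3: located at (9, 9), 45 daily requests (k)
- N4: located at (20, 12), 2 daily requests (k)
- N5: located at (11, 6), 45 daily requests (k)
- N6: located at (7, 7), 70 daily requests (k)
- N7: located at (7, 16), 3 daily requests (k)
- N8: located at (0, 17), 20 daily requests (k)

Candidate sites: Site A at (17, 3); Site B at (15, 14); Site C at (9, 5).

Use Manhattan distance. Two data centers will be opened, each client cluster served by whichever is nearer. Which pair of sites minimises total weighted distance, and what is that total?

{Site B, Site C}, total 1449

Evaluate every pair (each demand assigned to the nearer of the two):
  {Site B, Site C}: total = 1449
  {Site A, Site C}: total = 1678
  {Site A, Site B}: total = 2734
Best pair: {Site B, Site C} with total 1449.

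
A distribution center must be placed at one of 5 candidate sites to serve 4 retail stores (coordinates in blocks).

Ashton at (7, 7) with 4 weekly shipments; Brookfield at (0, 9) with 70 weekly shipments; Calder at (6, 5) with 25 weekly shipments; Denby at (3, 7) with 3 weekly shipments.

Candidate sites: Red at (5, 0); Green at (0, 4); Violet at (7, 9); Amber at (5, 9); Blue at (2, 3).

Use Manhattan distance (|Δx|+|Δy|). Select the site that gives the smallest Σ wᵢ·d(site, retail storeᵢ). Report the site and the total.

Total weighted distance at each candidate:
  Red (5, 0): total = 1193
  Green (0, 4): total = 583
  Violet (7, 9): total = 641
  Amber (5, 9): total = 503
  Blue (2, 3): total = 761
Minimum is at Amber with total 503 blocks.

Amber, total 503 blocks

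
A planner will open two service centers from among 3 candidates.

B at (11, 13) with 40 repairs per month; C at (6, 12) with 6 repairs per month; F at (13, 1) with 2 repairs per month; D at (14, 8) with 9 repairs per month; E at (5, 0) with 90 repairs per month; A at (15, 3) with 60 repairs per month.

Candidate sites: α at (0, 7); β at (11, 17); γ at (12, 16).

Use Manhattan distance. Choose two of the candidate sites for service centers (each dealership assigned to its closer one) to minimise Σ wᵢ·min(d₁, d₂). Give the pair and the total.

{α, γ}, total 2382

Evaluate every pair (each demand assigned to the nearer of the two):
  {α, γ}: total = 2382
  {α, β}: total = 2524
  {β, γ}: total = 3372
Best pair: {α, γ} with total 2382.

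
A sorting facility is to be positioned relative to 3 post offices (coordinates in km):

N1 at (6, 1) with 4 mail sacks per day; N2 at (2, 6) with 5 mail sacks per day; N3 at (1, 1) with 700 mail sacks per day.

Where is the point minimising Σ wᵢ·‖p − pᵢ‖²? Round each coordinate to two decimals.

The minimiser of Σwᵢ‖p−pᵢ‖² is the weighted centroid p* = (Σwᵢpᵢ)/(Σwᵢ).
Σwᵢ = 709.
Σwᵢxᵢ = 4·6 + 5·2 + 700·1 = 734.
Σwᵢyᵢ = 4·1 + 5·6 + 700·1 = 734.
x* = 734/709 = 1.04, y* = 734/709 = 1.04.

(1.04, 1.04)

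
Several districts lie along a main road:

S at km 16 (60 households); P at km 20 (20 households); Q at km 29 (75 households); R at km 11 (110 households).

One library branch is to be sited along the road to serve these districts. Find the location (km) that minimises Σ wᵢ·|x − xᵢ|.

x = 16

For a sum of weighted absolute distances on a line, the optimum is the weighted median (not the mean). Total weight W = 265; half-weight = 132.5.
Sort by position and accumulate weight:
  km 11 (R, w=110) → cum 110
  km 16 (S, w=60) → cum 170  ≥ 132.5 → median here
  km 20 (P, w=20) → cum 190
  km 29 (Q, w=75) → cum 265
Optimal location: km 16.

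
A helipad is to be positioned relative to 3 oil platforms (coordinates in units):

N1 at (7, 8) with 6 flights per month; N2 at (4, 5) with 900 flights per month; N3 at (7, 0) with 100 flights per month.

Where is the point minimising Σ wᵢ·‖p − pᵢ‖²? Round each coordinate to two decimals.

The minimiser of Σwᵢ‖p−pᵢ‖² is the weighted centroid p* = (Σwᵢpᵢ)/(Σwᵢ).
Σwᵢ = 1006.
Σwᵢxᵢ = 6·7 + 900·4 + 100·7 = 4342.
Σwᵢyᵢ = 6·8 + 900·5 + 100·0 = 4548.
x* = 4342/1006 = 4.32, y* = 4548/1006 = 4.52.

(4.32, 4.52)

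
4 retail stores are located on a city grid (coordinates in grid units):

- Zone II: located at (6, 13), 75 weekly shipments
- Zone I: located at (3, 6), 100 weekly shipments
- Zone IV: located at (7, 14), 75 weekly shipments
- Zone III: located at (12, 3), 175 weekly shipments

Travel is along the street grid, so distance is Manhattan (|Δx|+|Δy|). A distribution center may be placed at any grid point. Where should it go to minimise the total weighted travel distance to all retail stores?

(7, 6)

Manhattan distance separates: Σwᵢ(|x−xᵢ|+|y−yᵢ|) = Σwᵢ|x−xᵢ| + Σwᵢ|y−yᵢ|, so x and y are optimised independently as 1-D weighted medians.
Total weight W = 425; half = 212.5.
x-coordinate, sorted with cumulative weight:
  x=3 (Zone I, w=100) cum 100
  x=6 (Zone II, w=75) cum 175
  x=7 (Zone IV, w=75) cum 250  ← median
  x=12 (Zone III, w=175) cum 425
⇒ x* = 7
y-coordinate, sorted with cumulative weight:
  y=3 (Zone III, w=175) cum 175
  y=6 (Zone I, w=100) cum 275  ← median
  y=13 (Zone II, w=75) cum 350
  y=14 (Zone IV, w=75) cum 425
⇒ y* = 6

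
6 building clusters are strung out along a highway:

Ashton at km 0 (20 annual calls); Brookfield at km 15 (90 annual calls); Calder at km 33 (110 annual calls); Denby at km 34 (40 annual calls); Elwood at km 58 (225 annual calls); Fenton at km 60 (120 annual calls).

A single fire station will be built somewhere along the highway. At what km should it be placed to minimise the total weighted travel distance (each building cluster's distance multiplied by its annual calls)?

x = 58

For a sum of weighted absolute distances on a line, the optimum is the weighted median (not the mean). Total weight W = 605; half-weight = 302.5.
Sort by position and accumulate weight:
  km 0 (Ashton, w=20) → cum 20
  km 15 (Brookfield, w=90) → cum 110
  km 33 (Calder, w=110) → cum 220
  km 34 (Denby, w=40) → cum 260
  km 58 (Elwood, w=225) → cum 485  ≥ 302.5 → median here
  km 60 (Fenton, w=120) → cum 605
Optimal location: km 58.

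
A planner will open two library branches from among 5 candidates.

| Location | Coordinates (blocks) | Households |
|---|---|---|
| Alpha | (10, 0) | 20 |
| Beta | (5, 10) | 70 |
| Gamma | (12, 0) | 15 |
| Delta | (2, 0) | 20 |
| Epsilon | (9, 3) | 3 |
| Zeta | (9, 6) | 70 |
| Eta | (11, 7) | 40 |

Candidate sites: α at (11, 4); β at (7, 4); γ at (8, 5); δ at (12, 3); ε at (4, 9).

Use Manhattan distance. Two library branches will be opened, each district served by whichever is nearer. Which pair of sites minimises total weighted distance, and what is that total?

{α, ε}, total 944

Evaluate every pair (each demand assigned to the nearer of the two):
  {α, ε}: total = 944
  {γ, ε}: total = 984
  {δ, ε}: total = 1134
  {β, ε}: total = 1164
  {α, γ}: total = 1224
  {γ, δ}: total = 1274
  {α, β}: total = 1324
  {β, γ}: total = 1364
  {β, δ}: total = 1374
  {α, δ}: total = 1654
Best pair: {α, ε} with total 944.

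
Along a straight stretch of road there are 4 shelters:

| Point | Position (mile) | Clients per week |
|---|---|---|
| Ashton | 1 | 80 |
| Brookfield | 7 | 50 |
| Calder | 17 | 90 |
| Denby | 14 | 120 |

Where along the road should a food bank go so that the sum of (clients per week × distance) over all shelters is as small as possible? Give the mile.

x = 14

For a sum of weighted absolute distances on a line, the optimum is the weighted median (not the mean). Total weight W = 340; half-weight = 170.
Sort by position and accumulate weight:
  mile 1 (Ashton, w=80) → cum 80
  mile 7 (Brookfield, w=50) → cum 130
  mile 14 (Denby, w=120) → cum 250  ≥ 170 → median here
  mile 17 (Calder, w=90) → cum 340
Optimal location: mile 14.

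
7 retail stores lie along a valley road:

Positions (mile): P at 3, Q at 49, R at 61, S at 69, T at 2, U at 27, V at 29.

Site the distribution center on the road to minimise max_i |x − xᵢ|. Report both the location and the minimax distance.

The 1-center on a line is the midpoint of the two extreme points: leftmost at 2, rightmost at 69.
Optimal location = (2 + 69)/2 = 35.5; maximum distance = (69 − 2)/2 = 33.5.

location 35.5, max distance 33.5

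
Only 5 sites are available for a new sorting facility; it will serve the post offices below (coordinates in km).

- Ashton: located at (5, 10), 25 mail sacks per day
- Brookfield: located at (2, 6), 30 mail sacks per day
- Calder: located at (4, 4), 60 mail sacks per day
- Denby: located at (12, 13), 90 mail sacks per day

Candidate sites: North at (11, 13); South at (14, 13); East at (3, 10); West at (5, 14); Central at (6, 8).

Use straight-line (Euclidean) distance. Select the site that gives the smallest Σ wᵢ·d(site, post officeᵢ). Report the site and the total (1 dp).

Total weighted distance at each candidate:
  North (11, 13): total = 1283.9
  South (14, 13): total = 1641.2
  East (3, 10): total = 1392.5
  West (5, 14): total = 1595.7
  Central (6, 8): total = 1161.3
Minimum is at Central with total 1161.3 km.

Central, total 1161.3 km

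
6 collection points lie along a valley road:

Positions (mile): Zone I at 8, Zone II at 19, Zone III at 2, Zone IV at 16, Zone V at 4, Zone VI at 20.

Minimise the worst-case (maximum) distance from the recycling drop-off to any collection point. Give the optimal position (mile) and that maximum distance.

The 1-center on a line is the midpoint of the two extreme points: leftmost at 2, rightmost at 20.
Optimal location = (2 + 20)/2 = 11; maximum distance = (20 − 2)/2 = 9.

location 11, max distance 9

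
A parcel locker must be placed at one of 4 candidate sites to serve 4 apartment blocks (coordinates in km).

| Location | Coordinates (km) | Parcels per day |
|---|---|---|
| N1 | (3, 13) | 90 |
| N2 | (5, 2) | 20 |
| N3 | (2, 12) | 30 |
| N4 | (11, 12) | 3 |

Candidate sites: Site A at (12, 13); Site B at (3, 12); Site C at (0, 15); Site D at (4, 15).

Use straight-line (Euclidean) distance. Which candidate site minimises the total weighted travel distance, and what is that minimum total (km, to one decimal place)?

Total weighted distance at each candidate:
  Site A (12, 13): total = 1376.5
  Site B (3, 12): total = 348.0
  Site C (0, 15): total = 745.4
  Site D (4, 15): total = 593.0
Minimum is at Site B with total 348.0 km.

Site B, total 348.0 km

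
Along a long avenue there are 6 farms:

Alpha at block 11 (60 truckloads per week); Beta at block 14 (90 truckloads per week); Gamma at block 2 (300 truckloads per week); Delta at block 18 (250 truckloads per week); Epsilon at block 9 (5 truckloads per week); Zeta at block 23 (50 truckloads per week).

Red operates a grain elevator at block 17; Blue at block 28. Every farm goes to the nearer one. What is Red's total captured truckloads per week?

The indifferent point is the midpoint (17+28)/2 = 22.5; farms left of it (closer to Red at 17) go to Red, those right go to Blue.
  Gamma at 2 (w=300) → Red
  Epsilon at 9 (w=5) → Red
  Alpha at 11 (w=60) → Red
  Beta at 14 (w=90) → Red
  Delta at 18 (w=250) → Red
  Zeta at 23 (w=50) → Blue
Red captures 705; Blue captures 50.

705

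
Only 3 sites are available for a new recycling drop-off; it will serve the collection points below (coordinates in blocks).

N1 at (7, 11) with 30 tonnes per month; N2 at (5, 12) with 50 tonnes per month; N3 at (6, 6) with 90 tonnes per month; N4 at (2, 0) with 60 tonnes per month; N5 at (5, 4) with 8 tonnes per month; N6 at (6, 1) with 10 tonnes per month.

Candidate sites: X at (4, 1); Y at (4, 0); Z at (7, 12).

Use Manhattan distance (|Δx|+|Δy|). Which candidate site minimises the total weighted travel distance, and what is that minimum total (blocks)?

X, total 1852 blocks

Total weighted distance at each candidate:
  X (4, 1): total = 1852
  Y (4, 0): total = 1980
  Z (7, 12): total = 1980
Minimum is at X with total 1852 blocks.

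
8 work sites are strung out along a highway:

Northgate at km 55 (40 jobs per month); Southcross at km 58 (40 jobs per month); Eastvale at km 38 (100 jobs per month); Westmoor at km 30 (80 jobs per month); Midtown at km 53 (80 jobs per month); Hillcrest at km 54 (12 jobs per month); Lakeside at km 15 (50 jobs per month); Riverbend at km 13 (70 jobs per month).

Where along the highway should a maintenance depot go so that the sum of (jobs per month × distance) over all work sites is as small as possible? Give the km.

For a sum of weighted absolute distances on a line, the optimum is the weighted median (not the mean). Total weight W = 472; half-weight = 236.
Sort by position and accumulate weight:
  km 13 (Riverbend, w=70) → cum 70
  km 15 (Lakeside, w=50) → cum 120
  km 30 (Westmoor, w=80) → cum 200
  km 38 (Eastvale, w=100) → cum 300  ≥ 236 → median here
  km 53 (Midtown, w=80) → cum 380
  km 54 (Hillcrest, w=12) → cum 392
  km 55 (Northgate, w=40) → cum 432
  km 58 (Southcross, w=40) → cum 472
Optimal location: km 38.

x = 38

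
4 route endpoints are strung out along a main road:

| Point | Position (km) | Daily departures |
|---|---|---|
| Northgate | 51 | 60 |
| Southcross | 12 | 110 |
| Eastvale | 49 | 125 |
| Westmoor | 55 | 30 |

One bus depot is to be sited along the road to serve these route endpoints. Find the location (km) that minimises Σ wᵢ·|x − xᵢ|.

x = 49

For a sum of weighted absolute distances on a line, the optimum is the weighted median (not the mean). Total weight W = 325; half-weight = 162.5.
Sort by position and accumulate weight:
  km 12 (Southcross, w=110) → cum 110
  km 49 (Eastvale, w=125) → cum 235  ≥ 162.5 → median here
  km 51 (Northgate, w=60) → cum 295
  km 55 (Westmoor, w=30) → cum 325
Optimal location: km 49.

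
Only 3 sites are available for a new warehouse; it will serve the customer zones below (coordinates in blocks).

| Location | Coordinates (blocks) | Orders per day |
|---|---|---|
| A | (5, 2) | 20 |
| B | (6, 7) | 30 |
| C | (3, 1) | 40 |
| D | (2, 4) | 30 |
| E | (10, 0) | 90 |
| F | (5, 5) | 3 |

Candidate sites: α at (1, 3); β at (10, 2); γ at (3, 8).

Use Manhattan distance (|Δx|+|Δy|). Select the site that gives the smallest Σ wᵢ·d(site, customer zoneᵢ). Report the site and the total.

Total weighted distance at each candidate:
  α (1, 3): total = 1688
  β (10, 2): total = 1194
  γ (3, 8): total = 2075
Minimum is at β with total 1194 blocks.

β, total 1194 blocks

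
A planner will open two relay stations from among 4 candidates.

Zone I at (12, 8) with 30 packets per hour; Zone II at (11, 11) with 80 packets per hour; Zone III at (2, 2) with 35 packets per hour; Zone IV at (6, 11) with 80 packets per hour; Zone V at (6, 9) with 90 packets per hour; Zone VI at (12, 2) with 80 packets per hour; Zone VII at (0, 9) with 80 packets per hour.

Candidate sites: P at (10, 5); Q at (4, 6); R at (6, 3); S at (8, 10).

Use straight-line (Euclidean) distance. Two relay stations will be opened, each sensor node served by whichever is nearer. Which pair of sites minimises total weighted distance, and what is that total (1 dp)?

{P, S}, total 1973.7

Evaluate every pair (each demand assigned to the nearer of the two):
  {P, S}: total = 1973.7
  {Q, S}: total = 2039.3
  {R, S}: total = 2043.2
  {P, Q}: total = 2195.1
  {Q, R}: total = 2708.7
  {P, R}: total = 2792.4
Best pair: {P, S} with total 1973.7.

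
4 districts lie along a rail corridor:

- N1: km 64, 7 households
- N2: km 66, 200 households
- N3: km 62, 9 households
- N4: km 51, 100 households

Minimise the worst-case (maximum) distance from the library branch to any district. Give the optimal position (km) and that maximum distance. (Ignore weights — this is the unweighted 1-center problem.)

location 58.5, max distance 7.5

The 1-center on a line is the midpoint of the two extreme points: leftmost at 51, rightmost at 66.
Optimal location = (51 + 66)/2 = 58.5; maximum distance = (66 − 51)/2 = 7.5.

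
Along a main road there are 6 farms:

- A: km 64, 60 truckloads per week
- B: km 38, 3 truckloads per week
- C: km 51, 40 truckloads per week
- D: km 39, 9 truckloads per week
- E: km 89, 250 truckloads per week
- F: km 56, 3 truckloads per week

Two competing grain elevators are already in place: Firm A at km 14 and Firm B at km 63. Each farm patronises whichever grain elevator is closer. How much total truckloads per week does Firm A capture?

The indifferent point is the midpoint (14+63)/2 = 38.5; farms left of it (closer to Firm A at 14) go to Firm A, those right go to Firm B.
  B at 38 (w=3) → Firm A
  D at 39 (w=9) → Firm B
  C at 51 (w=40) → Firm B
  F at 56 (w=3) → Firm B
  A at 64 (w=60) → Firm B
  E at 89 (w=250) → Firm B
Firm A captures 3; Firm B captures 362.

3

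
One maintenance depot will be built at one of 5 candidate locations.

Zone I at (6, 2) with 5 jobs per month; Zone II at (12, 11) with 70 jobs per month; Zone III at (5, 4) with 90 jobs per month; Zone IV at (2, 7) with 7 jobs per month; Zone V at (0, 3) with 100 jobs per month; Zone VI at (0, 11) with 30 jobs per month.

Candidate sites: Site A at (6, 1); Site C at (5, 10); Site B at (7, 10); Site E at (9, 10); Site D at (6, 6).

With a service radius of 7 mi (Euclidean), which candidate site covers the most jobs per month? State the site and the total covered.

Site D, covering 202

Coverage radius r = 7 mi; a point is covered iff (Δx)²+(Δy)² ≤ 7² = 49.
  Site A (6, 1): covers {Zone I, Zone III, Zone V} → 195
  Site C (5, 10): covers {Zone III, Zone IV, Zone VI} → 127
  Site B (7, 10): covers {Zone II, Zone III, Zone IV} → 167
  Site E (9, 10): covers {Zone II} → 70
  Site D (6, 6): covers {Zone I, Zone III, Zone IV, Zone V} → 202
Maximum coverage at Site D: 202 jobs per month.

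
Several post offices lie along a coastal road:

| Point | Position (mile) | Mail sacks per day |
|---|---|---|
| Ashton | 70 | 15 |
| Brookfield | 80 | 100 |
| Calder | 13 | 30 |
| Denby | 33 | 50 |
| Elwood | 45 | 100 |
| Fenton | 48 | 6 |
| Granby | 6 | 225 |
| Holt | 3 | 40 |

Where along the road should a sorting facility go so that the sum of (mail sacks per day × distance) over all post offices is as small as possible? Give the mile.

For a sum of weighted absolute distances on a line, the optimum is the weighted median (not the mean). Total weight W = 566; half-weight = 283.
Sort by position and accumulate weight:
  mile 3 (Holt, w=40) → cum 40
  mile 6 (Granby, w=225) → cum 265
  mile 13 (Calder, w=30) → cum 295  ≥ 283 → median here
  mile 33 (Denby, w=50) → cum 345
  mile 45 (Elwood, w=100) → cum 445
  mile 48 (Fenton, w=6) → cum 451
  mile 70 (Ashton, w=15) → cum 466
  mile 80 (Brookfield, w=100) → cum 566
Optimal location: mile 13.

x = 13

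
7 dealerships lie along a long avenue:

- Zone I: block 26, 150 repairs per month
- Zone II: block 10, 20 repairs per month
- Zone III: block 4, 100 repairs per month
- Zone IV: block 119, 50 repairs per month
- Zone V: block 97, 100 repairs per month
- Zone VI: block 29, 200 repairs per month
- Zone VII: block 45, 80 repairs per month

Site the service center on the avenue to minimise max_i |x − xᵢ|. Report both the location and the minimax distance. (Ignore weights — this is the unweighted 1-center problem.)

location 61.5, max distance 57.5

The 1-center on a line is the midpoint of the two extreme points: leftmost at 4, rightmost at 119.
Optimal location = (4 + 119)/2 = 61.5; maximum distance = (119 − 4)/2 = 57.5.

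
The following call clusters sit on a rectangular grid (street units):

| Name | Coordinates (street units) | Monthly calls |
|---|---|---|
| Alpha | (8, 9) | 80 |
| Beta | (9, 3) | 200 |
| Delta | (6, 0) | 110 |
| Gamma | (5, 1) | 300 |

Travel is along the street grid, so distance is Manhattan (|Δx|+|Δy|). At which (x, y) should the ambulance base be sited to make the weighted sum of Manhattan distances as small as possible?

Manhattan distance separates: Σwᵢ(|x−xᵢ|+|y−yᵢ|) = Σwᵢ|x−xᵢ| + Σwᵢ|y−yᵢ|, so x and y are optimised independently as 1-D weighted medians.
Total weight W = 690; half = 345.
x-coordinate, sorted with cumulative weight:
  x=5 (Gamma, w=300) cum 300
  x=6 (Delta, w=110) cum 410  ← median
  x=8 (Alpha, w=80) cum 490
  x=9 (Beta, w=200) cum 690
⇒ x* = 6
y-coordinate, sorted with cumulative weight:
  y=0 (Delta, w=110) cum 110
  y=1 (Gamma, w=300) cum 410  ← median
  y=3 (Beta, w=200) cum 610
  y=9 (Alpha, w=80) cum 690
⇒ y* = 1

(6, 1)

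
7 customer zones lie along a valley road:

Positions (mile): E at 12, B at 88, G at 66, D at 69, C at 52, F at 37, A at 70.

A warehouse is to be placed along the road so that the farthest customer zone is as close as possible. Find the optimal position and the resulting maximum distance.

location 50, max distance 38

The 1-center on a line is the midpoint of the two extreme points: leftmost at 12, rightmost at 88.
Optimal location = (12 + 88)/2 = 50; maximum distance = (88 − 12)/2 = 38.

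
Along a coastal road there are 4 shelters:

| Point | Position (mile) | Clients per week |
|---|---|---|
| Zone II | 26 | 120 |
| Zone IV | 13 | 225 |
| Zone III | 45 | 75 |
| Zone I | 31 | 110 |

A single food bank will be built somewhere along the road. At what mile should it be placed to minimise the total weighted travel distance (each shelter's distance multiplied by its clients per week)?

For a sum of weighted absolute distances on a line, the optimum is the weighted median (not the mean). Total weight W = 530; half-weight = 265.
Sort by position and accumulate weight:
  mile 13 (Zone IV, w=225) → cum 225
  mile 26 (Zone II, w=120) → cum 345  ≥ 265 → median here
  mile 31 (Zone I, w=110) → cum 455
  mile 45 (Zone III, w=75) → cum 530
Optimal location: mile 26.

x = 26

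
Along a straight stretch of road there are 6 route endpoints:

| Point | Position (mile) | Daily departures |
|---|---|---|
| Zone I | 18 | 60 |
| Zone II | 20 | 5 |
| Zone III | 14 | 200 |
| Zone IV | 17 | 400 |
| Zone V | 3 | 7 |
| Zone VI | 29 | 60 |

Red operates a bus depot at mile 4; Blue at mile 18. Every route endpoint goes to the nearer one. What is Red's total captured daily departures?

7

The indifferent point is the midpoint (4+18)/2 = 11; route endpoints left of it (closer to Red at 4) go to Red, those right go to Blue.
  Zone V at 3 (w=7) → Red
  Zone III at 14 (w=200) → Blue
  Zone IV at 17 (w=400) → Blue
  Zone I at 18 (w=60) → Blue
  Zone II at 20 (w=5) → Blue
  Zone VI at 29 (w=60) → Blue
Red captures 7; Blue captures 725.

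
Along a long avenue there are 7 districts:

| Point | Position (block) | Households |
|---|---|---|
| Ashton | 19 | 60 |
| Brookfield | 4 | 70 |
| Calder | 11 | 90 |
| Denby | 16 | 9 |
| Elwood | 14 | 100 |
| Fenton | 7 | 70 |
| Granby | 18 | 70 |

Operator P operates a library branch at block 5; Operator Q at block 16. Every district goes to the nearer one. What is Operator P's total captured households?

The indifferent point is the midpoint (5+16)/2 = 10.5; districts left of it (closer to Operator P at 5) go to Operator P, those right go to Operator Q.
  Brookfield at 4 (w=70) → Operator P
  Fenton at 7 (w=70) → Operator P
  Calder at 11 (w=90) → Operator Q
  Elwood at 14 (w=100) → Operator Q
  Denby at 16 (w=9) → Operator Q
  Granby at 18 (w=70) → Operator Q
  Ashton at 19 (w=60) → Operator Q
Operator P captures 140; Operator Q captures 329.

140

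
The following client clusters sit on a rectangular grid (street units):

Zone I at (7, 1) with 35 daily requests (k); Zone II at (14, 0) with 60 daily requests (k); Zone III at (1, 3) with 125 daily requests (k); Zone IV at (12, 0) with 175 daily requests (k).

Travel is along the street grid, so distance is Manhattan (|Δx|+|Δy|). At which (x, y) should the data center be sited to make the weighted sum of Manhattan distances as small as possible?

Manhattan distance separates: Σwᵢ(|x−xᵢ|+|y−yᵢ|) = Σwᵢ|x−xᵢ| + Σwᵢ|y−yᵢ|, so x and y are optimised independently as 1-D weighted medians.
Total weight W = 395; half = 197.5.
x-coordinate, sorted with cumulative weight:
  x=1 (Zone III, w=125) cum 125
  x=7 (Zone I, w=35) cum 160
  x=12 (Zone IV, w=175) cum 335  ← median
  x=14 (Zone II, w=60) cum 395
⇒ x* = 12
y-coordinate, sorted with cumulative weight:
  y=0 (Zone II, w=60) cum 60
  y=0 (Zone IV, w=175) cum 235  ← median
  y=1 (Zone I, w=35) cum 270
  y=3 (Zone III, w=125) cum 395
⇒ y* = 0

(12, 0)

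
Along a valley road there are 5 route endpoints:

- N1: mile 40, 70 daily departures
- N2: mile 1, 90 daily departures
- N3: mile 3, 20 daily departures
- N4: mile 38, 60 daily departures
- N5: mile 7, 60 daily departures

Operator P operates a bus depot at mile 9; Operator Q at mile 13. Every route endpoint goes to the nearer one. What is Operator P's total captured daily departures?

The indifferent point is the midpoint (9+13)/2 = 11; route endpoints left of it (closer to Operator P at 9) go to Operator P, those right go to Operator Q.
  N2 at 1 (w=90) → Operator P
  N3 at 3 (w=20) → Operator P
  N5 at 7 (w=60) → Operator P
  N4 at 38 (w=60) → Operator Q
  N1 at 40 (w=70) → Operator Q
Operator P captures 170; Operator Q captures 130.

170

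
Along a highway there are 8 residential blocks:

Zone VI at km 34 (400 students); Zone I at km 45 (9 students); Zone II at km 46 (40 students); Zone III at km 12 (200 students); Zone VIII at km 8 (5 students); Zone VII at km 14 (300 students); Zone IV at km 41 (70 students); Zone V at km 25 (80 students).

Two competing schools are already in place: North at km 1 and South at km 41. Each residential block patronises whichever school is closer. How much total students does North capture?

505

The indifferent point is the midpoint (1+41)/2 = 21; residential blocks left of it (closer to North at 1) go to North, those right go to South.
  Zone VIII at 8 (w=5) → North
  Zone III at 12 (w=200) → North
  Zone VII at 14 (w=300) → North
  Zone V at 25 (w=80) → South
  Zone VI at 34 (w=400) → South
  Zone IV at 41 (w=70) → South
  Zone I at 45 (w=9) → South
  Zone II at 46 (w=40) → South
North captures 505; South captures 599.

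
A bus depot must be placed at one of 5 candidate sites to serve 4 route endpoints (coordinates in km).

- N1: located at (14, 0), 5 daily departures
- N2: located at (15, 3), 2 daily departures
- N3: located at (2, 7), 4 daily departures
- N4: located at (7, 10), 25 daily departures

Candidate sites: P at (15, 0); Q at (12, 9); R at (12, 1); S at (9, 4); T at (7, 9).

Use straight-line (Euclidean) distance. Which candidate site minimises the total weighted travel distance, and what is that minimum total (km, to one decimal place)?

Total weighted distance at each candidate:
  P (15, 0): total = 390.2
  Q (12, 9): total = 227.8
  R (12, 1): total = 322.4
  S (9, 4): total = 232.8
  T (7, 9): total = 123.5
Minimum is at T with total 123.5 km.

T, total 123.5 km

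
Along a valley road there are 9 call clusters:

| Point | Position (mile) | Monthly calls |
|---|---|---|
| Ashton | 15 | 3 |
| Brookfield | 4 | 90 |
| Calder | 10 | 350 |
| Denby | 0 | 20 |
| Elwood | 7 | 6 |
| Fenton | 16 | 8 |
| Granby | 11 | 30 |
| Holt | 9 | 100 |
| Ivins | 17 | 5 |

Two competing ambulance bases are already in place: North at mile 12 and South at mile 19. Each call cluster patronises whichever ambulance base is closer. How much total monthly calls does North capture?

The indifferent point is the midpoint (12+19)/2 = 15.5; call clusters left of it (closer to North at 12) go to North, those right go to South.
  Denby at 0 (w=20) → North
  Brookfield at 4 (w=90) → North
  Elwood at 7 (w=6) → North
  Holt at 9 (w=100) → North
  Calder at 10 (w=350) → North
  Granby at 11 (w=30) → North
  Ashton at 15 (w=3) → North
  Fenton at 16 (w=8) → South
  Ivins at 17 (w=5) → South
North captures 599; South captures 13.

599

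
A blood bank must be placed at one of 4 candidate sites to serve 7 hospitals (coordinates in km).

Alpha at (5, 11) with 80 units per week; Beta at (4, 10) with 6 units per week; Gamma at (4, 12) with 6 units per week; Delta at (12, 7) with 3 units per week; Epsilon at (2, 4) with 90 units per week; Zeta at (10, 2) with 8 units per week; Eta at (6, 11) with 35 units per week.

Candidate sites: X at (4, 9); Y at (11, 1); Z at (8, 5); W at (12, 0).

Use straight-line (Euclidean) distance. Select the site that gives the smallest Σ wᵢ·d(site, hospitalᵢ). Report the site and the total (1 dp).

Total weighted distance at each candidate:
  X (4, 9): total = 885.0
  Y (11, 1): total = 2354.3
  Z (8, 5): total = 1434.5
  W (12, 0): total = 2657.9
Minimum is at X with total 885.0 km.

X, total 885.0 km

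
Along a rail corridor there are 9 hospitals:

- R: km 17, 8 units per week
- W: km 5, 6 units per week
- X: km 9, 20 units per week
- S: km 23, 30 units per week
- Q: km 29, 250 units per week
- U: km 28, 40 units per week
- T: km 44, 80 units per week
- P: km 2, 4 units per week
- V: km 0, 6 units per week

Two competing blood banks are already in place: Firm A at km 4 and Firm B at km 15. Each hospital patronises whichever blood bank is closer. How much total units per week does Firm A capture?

36

The indifferent point is the midpoint (4+15)/2 = 9.5; hospitals left of it (closer to Firm A at 4) go to Firm A, those right go to Firm B.
  V at 0 (w=6) → Firm A
  P at 2 (w=4) → Firm A
  W at 5 (w=6) → Firm A
  X at 9 (w=20) → Firm A
  R at 17 (w=8) → Firm B
  S at 23 (w=30) → Firm B
  U at 28 (w=40) → Firm B
  Q at 29 (w=250) → Firm B
  T at 44 (w=80) → Firm B
Firm A captures 36; Firm B captures 408.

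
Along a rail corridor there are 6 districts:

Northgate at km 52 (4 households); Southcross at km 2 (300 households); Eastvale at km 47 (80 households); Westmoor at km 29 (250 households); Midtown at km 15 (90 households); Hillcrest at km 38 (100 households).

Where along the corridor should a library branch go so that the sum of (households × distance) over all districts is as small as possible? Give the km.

x = 29

For a sum of weighted absolute distances on a line, the optimum is the weighted median (not the mean). Total weight W = 824; half-weight = 412.
Sort by position and accumulate weight:
  km 2 (Southcross, w=300) → cum 300
  km 15 (Midtown, w=90) → cum 390
  km 29 (Westmoor, w=250) → cum 640  ≥ 412 → median here
  km 38 (Hillcrest, w=100) → cum 740
  km 47 (Eastvale, w=80) → cum 820
  km 52 (Northgate, w=4) → cum 824
Optimal location: km 29.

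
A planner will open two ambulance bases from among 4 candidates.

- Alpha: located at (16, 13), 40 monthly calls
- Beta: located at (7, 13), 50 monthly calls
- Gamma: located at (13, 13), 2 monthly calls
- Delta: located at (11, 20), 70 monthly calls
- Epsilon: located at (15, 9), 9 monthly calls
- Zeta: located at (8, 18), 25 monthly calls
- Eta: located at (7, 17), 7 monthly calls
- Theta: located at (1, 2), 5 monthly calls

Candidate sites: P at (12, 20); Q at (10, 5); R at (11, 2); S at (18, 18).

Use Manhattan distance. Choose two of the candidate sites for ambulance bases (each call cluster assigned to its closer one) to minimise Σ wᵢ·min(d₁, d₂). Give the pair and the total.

{P, Q}, total 1423

Evaluate every pair (each demand assigned to the nearer of the two):
  {P, Q}: total = 1423
  {P, S}: total = 1425
  {P, R}: total = 1481
  {Q, S}: total = 1955
  {R, S}: total = 2163
  {Q, R}: total = 2863
Best pair: {P, Q} with total 1423.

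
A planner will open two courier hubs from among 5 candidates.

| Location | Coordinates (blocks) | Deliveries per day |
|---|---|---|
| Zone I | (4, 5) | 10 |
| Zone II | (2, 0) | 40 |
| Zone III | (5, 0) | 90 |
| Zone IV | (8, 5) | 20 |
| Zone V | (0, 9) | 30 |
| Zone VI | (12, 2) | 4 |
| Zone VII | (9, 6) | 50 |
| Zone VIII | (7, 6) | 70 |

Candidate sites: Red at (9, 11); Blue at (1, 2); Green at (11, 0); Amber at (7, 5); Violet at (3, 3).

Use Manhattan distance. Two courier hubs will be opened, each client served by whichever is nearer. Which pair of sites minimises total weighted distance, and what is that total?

Evaluate every pair (each demand assigned to the nearer of the two):
  {Amber, Violet}: total = 1182
  {Blue, Amber}: total = 1202
  {Green, Amber}: total = 1512
  {Red, Amber}: total = 1662
  {Red, Violet}: total = 1830
  {Red, Blue}: total = 1884
  {Green, Violet}: total = 1952
  {Blue, Violet}: total = 1960
  {Red, Green}: total = 2232
  {Blue, Green}: total = 2232
Best pair: {Amber, Violet} with total 1182.

{Amber, Violet}, total 1182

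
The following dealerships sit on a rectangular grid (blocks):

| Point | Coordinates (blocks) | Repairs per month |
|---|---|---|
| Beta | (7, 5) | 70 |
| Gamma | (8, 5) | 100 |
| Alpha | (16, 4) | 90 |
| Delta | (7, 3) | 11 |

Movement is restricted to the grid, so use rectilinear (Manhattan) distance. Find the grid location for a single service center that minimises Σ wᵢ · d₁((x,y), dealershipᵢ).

Manhattan distance separates: Σwᵢ(|x−xᵢ|+|y−yᵢ|) = Σwᵢ|x−xᵢ| + Σwᵢ|y−yᵢ|, so x and y are optimised independently as 1-D weighted medians.
Total weight W = 271; half = 135.5.
x-coordinate, sorted with cumulative weight:
  x=7 (Beta, w=70) cum 70
  x=7 (Delta, w=11) cum 81
  x=8 (Gamma, w=100) cum 181  ← median
  x=16 (Alpha, w=90) cum 271
⇒ x* = 8
y-coordinate, sorted with cumulative weight:
  y=3 (Delta, w=11) cum 11
  y=4 (Alpha, w=90) cum 101
  y=5 (Beta, w=70) cum 171  ← median
  y=5 (Gamma, w=100) cum 271
⇒ y* = 5

(8, 5)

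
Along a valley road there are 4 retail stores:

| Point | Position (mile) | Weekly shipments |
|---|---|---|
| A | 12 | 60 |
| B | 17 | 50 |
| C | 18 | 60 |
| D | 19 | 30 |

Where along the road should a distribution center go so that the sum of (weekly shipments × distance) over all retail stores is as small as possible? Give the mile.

x = 17

For a sum of weighted absolute distances on a line, the optimum is the weighted median (not the mean). Total weight W = 200; half-weight = 100.
Sort by position and accumulate weight:
  mile 12 (A, w=60) → cum 60
  mile 17 (B, w=50) → cum 110  ≥ 100 → median here
  mile 18 (C, w=60) → cum 170
  mile 19 (D, w=30) → cum 200
Optimal location: mile 17.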